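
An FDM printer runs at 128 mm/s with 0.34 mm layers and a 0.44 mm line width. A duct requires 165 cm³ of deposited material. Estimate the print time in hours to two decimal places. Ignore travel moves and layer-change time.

Extrusion cross-section = 0.34 × 0.44 = 0.1496 mm².
Total extruded path = 165000/0.1496 = 1102941.2 mm.
Extrusion time = 1102941.2 / 128 = 8616.7 s.
8616.7 s = 2.39 hours.

2.39 hours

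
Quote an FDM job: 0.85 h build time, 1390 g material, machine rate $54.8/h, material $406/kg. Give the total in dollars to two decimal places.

$610.92

Machine cost = 54.8 × 0.85, so $46.58.
Material cost: 406 × 1390/1000 → $564.34.
Job cost: 46.58 + 564.34 = $610.92.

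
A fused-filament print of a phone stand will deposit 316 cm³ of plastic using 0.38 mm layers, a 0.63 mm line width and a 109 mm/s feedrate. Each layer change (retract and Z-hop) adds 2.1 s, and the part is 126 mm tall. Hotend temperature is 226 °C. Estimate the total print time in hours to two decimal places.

3.56 hours

Bead cross-section: 0.38 × 0.63 → 0.2394 mm².
Toolpath length = 316 cm³ / 0.2394 mm² = 316000 / 0.2394 = 1319966.6 mm.
Extrusion time: 1319966.6 / 109 → 12109.8 s.
Layer count = ceil(126 / 0.38) = 332.
Non-print overhead = 332 × 2.1, so 697.2 s.
Altogether 12109.8 + 697.2 = 12807 s, i.e. 3.56 hours.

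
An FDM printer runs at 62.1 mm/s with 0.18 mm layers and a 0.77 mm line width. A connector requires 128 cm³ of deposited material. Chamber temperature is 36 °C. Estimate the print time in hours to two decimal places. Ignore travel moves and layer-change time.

Line area = 0.18 × 0.77 = 0.1386 mm².
Toolpath length = 128 cm³ / 0.1386 mm² = 128000 / 0.1386 = 923520.9 mm.
Time extruding = 923520.9 / 62.1 = 14871.5 s.
In the requested units: 14871.5 s = 4.13 hours.

4.13 hours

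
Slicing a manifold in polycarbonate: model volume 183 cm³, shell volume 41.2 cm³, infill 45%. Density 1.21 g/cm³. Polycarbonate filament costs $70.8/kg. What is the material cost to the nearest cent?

$9.00

Volume inside the shell = 183 − 41.2 = 141.8 cm³.
Deposited infill = 0.45 × 141.8, so 63.81 cm³.
Total printed volume = 41.2 + 63.81, so 105.01 cm³.
Mass = 105.01 × 1.21 = 127.0621 g.
At $70.8/kg: 127.0621/1000 × 70.8 = $9.00.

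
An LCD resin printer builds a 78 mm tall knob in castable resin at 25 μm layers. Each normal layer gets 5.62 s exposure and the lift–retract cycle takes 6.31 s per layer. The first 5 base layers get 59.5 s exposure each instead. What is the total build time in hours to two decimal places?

10.41 hours

Layers = ⌈78/0.025⌉ = 3120.
Base layers: 5 × (59.5 + 6.31) → 329.05 s.
Normal layers = 3115 × (5.62 + 6.31) = 37161.95 s.
Sum: 329.05 + 37161.95 = 37491 s → 10.41 hours.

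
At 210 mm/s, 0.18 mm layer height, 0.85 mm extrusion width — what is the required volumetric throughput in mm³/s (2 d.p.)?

A: 0.18 × 0.85 → 0.153 mm².
Volumetric flow = 210 × 0.153 = 32.13 mm³/s.

32.13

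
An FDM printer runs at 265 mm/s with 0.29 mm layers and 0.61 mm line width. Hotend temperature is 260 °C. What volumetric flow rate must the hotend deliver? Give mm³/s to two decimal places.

Extrusion cross-section = 0.29 × 0.61, so 0.1769 mm².
Q = v·A = 265 × 0.1769 = 46.88 mm³/s.

46.88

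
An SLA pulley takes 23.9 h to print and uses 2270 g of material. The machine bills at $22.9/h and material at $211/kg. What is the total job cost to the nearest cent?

$1026.28

Machine-time cost = 22.9 × 23.9 = $547.31.
Material cost: 211 × 2270/1000 → $478.97.
Total = 547.31 + 478.97 = $1026.28.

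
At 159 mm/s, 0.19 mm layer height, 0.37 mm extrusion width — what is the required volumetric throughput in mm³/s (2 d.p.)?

11.18

A = 0.19 × 0.37 = 0.0703 mm².
Volumetric flow = 159 × 0.0703 = 11.18 mm³/s.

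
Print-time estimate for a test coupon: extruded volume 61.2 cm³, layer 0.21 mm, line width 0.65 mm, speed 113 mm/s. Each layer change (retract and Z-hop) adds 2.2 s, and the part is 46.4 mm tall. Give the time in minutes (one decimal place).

Extrusion cross-section = 0.21 × 0.65 = 0.1365 mm².
Path length: 61200 mm³ / 0.1365 mm² → 448351.6 mm.
Print-move time = 448351.6 / 113, so 3967.7 s.
Number of layers: 46.4 / 0.21 → 221 (rounded up).
Layer-change overhead = 221 × 2.2, so 486.2 s.
Total = 3967.7 + 486.2 = 4453.9 s = 74.2 minutes.

74.2 minutes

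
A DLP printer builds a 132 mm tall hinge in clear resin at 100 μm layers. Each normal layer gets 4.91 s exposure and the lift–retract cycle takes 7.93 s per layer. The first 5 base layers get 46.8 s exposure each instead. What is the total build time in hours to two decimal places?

Number of layers: 132 / 0.1 → 1320 (rounded up).
Base layers: 5 × (46.8 + 7.93) → 273.65 s.
Remaining layers = 1315 × (4.91 + 7.93), so 16884.6 s.
Sum: 273.65 + 16884.6 = 17158.25 s → 4.77 hours.

4.77 hours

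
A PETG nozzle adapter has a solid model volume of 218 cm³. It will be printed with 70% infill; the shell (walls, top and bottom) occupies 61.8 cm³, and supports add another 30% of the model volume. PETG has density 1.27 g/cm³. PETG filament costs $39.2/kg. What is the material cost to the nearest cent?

$11.78

Infill region: 218 − 61.8 → 156.2 cm³.
Infill deposited: 0.70 × 156.2 → 109.34 cm³.
Support = 0.30 × 218, so 65.4 cm³.
Deposited volume: 61.8 + 109.34 + 65.4 → 236.54 cm³.
Mass = 236.54 × 1.27 = 300.4058 g.
Cost = 300.4058 g / 1000 × $39.2/kg = $11.78.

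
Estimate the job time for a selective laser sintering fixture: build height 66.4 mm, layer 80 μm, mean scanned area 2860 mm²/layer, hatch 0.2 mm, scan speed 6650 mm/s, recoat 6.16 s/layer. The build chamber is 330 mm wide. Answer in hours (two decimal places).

1.92 hours

Layer count = ceil(66.4 / 0.08) = 830.
Hatch length per layer = 2860 / 0.2, so 14300 mm.
Scan time per layer = 14300 / 6650 = 2.1504 s.
Time per layer: 2.1504 + 6.16 → 8.3104 s.
Build time = 830 × 8.3104 = 6897.632 s = 1.92 hours.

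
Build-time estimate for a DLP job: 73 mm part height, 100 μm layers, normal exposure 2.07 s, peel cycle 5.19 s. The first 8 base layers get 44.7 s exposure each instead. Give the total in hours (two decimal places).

1.57 hours

Layer count = ceil(73 / 0.1) = 730.
Base layers: 8 × (44.7 + 5.19) → 399.12 s.
Remaining layers = 722 × (2.07 + 5.19), so 5241.72 s.
Sum: 399.12 + 5241.72 = 5640.84 s → 1.57 hours.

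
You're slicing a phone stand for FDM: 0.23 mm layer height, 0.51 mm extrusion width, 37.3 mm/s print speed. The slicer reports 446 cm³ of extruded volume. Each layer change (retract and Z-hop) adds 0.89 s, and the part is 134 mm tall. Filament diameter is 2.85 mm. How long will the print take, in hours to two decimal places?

28.46 hours

Line area = 0.23 × 0.51 = 0.1173 mm².
Path length: 446000 mm³ / 0.1173 mm² → 3802216.5 mm.
Time extruding = 3802216.5 / 37.3 = 101936.1 s.
Number of layers: 134 / 0.23 → 583 (rounded up).
Z-hop total: 583 × 0.89 → 518.87 s.
Altogether 101936.1 + 518.87 = 102454.97 s, i.e. 28.46 hours.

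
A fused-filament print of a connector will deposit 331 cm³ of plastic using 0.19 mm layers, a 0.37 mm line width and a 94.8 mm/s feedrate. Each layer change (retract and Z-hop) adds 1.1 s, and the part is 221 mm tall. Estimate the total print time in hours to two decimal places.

Bead cross-section = 0.19 × 0.37, so 0.0703 mm².
Total extruded path = 331000/0.0703 = 4708392.6 mm.
Time extruding: 4708392.6 / 94.8 → 49666.6 s.
Number of layers: 221 / 0.19 → 1164 (rounded up).
Layer-change overhead: 1164 × 1.1 → 1280.4 s.
Total = 49666.6 + 1280.4 = 50947 s = 14.15 hours.

14.15 hours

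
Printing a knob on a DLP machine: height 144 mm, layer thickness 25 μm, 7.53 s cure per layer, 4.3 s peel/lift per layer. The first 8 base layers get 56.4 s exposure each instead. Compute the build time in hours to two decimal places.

Layers = ⌈144/0.025⌉ = 5760.
Burn-in layers = 8 × (56.4 + 4.3) = 485.6 s.
Remaining layers: 5752 × (7.53 + 4.3) → 68046.16 s.
Total = 485.6 + 68046.16 = 68531.76 s = 19.04 hours.

19.04 hours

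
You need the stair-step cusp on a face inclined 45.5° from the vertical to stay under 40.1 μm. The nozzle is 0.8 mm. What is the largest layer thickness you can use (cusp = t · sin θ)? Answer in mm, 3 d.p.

t = h_c / sin θ = 0.0401 / 0.7133 = 0.056 mm.

0.056 mm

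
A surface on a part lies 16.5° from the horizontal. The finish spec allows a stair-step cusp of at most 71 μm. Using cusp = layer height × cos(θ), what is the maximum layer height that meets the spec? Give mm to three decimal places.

0.074 mm

t = h_c / cos θ = 0.071 / 0.9588 = 0.074 mm.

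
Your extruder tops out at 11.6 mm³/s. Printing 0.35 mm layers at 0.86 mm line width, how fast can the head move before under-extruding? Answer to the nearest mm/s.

A = 0.35 × 0.86, so 0.301 mm².
v_max = Q/A = 11.6/0.301 = 38.54 mm/s → 39 mm/s.

39 mm/s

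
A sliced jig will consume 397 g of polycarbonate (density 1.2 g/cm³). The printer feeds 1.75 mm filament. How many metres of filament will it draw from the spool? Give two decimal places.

137.54 m

Extruded volume: 397/1.2 = 330.8333 cm³ (330833.3 mm³).
A = π r² = π × 0.875² = 2.4053 mm².
Length = 330833.3 / 2.4053 = 137543.47 mm = 137.54 m.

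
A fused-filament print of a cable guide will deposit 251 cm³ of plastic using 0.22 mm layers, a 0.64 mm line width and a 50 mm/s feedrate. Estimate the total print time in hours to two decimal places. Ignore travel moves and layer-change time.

Bead cross-section = 0.22 × 0.64 = 0.1408 mm².
Path length: 251000 mm³ / 0.1408 mm² → 1782670.5 mm.
Extrusion time = 1782670.5 / 50 = 35653.4 s.
In the requested units: 35653.4 s = 9.90 hours.

9.90 hours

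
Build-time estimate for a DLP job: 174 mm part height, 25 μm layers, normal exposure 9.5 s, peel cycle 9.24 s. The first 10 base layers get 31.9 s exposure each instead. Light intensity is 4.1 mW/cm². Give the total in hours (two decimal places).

Number of layers: 174 / 0.025 → 6960 (rounded up).
Burn-in layers = 10 × (31.9 + 9.24) = 411.4 s.
Normal layers = 6950 × (9.5 + 9.24) = 130243 s.
Total = 411.4 + 130243 = 130654.4 s = 36.29 hours.

36.29 hours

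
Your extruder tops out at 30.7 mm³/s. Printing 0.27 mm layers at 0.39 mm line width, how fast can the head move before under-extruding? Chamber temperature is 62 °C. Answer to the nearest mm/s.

292 mm/s

Bead cross-section: 0.27 × 0.39 → 0.1053 mm².
v_max = Q/A = 30.7/0.1053 = 291.55 mm/s → 292 mm/s.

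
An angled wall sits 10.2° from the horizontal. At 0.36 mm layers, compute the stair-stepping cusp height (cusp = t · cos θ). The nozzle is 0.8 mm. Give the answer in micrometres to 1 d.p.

Cusp = layer height × cos(10.2°) = 0.36 × 0.9842 = 0.354312 mm = 354.3 μm.

354.3 μm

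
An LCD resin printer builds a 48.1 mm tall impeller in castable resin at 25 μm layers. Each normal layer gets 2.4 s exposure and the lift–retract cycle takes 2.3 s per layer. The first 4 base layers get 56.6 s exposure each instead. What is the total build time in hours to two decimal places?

2.57 hours

Number of layers: 48.1 / 0.025 → 1924 (rounded up).
Bottom layers = 4 × (56.6 + 2.3) = 235.6 s.
Normal layers = 1920 × (2.4 + 2.3) = 9024 s.
Total = 235.6 + 9024 = 9259.6 s = 2.57 hours.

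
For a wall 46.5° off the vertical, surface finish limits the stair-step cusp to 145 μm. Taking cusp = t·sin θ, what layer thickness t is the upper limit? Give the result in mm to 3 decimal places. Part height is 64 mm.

0.200 mm

Layer height = cusp / sin(46.5°) = 0.145 / 0.7254 = 0.200 mm.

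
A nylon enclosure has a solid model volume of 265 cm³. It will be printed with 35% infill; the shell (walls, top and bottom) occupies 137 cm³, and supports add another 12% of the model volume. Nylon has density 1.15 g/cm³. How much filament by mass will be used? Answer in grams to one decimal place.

Infill region: 265 − 137 → 128 cm³.
Deposited infill = 0.35 × 128, so 44.8 cm³.
Support: 0.12 × 265 → 31.8 cm³.
Total printed volume: 137 + 44.8 + 31.8 → 213.6 cm³.
Mass: 213.6 × 1.15 → 245.64 g.

245.6 g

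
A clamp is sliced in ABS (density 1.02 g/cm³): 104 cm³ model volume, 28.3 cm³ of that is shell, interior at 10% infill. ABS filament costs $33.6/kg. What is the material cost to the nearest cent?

$1.23

Infill region: 104 − 28.3 → 75.7 cm³.
Infill deposited: 0.10 × 75.7 → 7.57 cm³.
Deposited volume = 28.3 + 7.57 = 35.87 cm³.
Mass: 35.87 × 1.02 → 36.5874 g.
At $33.6/kg: 36.5874/1000 × 33.6 = $1.23.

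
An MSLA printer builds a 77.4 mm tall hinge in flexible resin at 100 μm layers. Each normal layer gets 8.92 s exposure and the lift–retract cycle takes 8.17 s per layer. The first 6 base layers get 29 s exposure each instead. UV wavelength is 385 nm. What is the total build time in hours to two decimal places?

3.71 hours

Layer count = ceil(77.4 / 0.1) = 774.
Base layers = 6 × (29 + 8.17) = 223.02 s.
Remaining layers = 768 × (8.92 + 8.17), so 13125.12 s.
Total = 223.02 + 13125.12 = 13348.14 s = 3.71 hours.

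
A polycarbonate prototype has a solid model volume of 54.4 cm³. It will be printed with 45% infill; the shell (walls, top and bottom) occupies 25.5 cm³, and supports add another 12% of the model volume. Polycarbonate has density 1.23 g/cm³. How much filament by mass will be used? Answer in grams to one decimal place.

Infill region = 54.4 − 25.5 = 28.9 cm³.
Deposited infill = 0.45 × 28.9 = 13.005 cm³.
Support: 0.12 × 54.4 → 6.528 cm³.
Deposited volume: 25.5 + 13.005 + 6.528 → 45.033 cm³.
Mass = 45.033 × 1.23 = 55.39059 g.

55.4 g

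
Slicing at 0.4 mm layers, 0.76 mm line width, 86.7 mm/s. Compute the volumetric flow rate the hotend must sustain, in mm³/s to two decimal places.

Extrusion cross-section = 0.4 × 0.76 = 0.304 mm².
Q = v·A = 86.7 × 0.304 = 26.36 mm³/s.

26.36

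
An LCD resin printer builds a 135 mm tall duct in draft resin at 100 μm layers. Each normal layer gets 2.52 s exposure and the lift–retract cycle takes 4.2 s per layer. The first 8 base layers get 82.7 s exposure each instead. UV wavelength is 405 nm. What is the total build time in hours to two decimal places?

Number of layers: 135 / 0.1 → 1350 (rounded up).
Bottom layers = 8 × (82.7 + 4.2) = 695.2 s.
Normal layers: 1342 × (2.52 + 4.2) → 9018.24 s.
Total = 695.2 + 9018.24 = 9713.44 s = 2.70 hours.

2.70 hours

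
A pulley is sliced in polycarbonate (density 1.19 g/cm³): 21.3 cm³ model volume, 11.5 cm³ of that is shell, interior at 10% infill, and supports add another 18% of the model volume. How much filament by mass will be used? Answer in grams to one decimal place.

Interior volume: 21.3 − 11.5 → 9.8 cm³.
Deposited infill: 0.10 × 9.8 → 0.98 cm³.
Support = 0.18 × 21.3, so 3.834 cm³.
Total extruded = 11.5 + 0.98 + 3.834, so 16.314 cm³.
Mass: 16.314 × 1.19 → 19.41366 g.

19.4 g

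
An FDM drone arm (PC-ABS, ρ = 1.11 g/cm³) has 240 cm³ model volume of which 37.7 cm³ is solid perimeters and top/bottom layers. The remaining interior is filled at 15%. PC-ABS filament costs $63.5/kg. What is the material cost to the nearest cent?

Infill region = 240 − 37.7 = 202.3 cm³.
Infill volume = 0.15 × 202.3 = 30.345 cm³.
Total extruded: 37.7 + 30.345 → 68.045 cm³.
Mass = 68.045 × 1.11, so 75.52995 g.
At $63.5/kg: 75.52995/1000 × 63.5 = $4.80.

$4.80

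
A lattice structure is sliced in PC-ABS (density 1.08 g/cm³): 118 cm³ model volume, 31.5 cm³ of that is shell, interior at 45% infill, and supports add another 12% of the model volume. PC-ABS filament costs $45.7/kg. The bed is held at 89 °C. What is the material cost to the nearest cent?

Volume inside the shell = 118 − 31.5, so 86.5 cm³.
Deposited infill: 0.45 × 86.5 → 38.925 cm³.
Support = 0.12 × 118, so 14.16 cm³.
Total extruded = 31.5 + 38.925 + 14.16 = 84.585 cm³.
Mass: 84.585 × 1.08 → 91.3518 g.
Cost = 91.3518 g / 1000 × $45.7/kg = $4.17.

$4.17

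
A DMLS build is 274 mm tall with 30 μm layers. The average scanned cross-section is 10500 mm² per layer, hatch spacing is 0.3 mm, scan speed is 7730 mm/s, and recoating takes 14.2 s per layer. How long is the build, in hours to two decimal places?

Number of layers: 274 / 0.03 → 9134 (rounded up).
Hatch length per layer = 10500 / 0.3, so 35000 mm.
Laser time per layer: 35000 / 7730 → 4.5278 s.
Layer cycle = 4.5278 + 14.2 = 18.7278 s.
9134 layers × 18.7278 s/layer = 171059.7252 s, i.e. 47.52 hours.

47.52 hours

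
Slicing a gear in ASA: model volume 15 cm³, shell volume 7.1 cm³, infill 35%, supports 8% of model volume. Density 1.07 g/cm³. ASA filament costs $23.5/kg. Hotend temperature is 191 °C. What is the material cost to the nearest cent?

$0.28

Infill region: 15 − 7.1 → 7.9 cm³.
Infill volume = 0.35 × 7.9, so 2.765 cm³.
Support = 0.08 × 15, so 1.2 cm³.
Total extruded: 7.1 + 2.765 + 1.2 → 11.065 cm³.
Mass = 11.065 × 1.07, so 11.83955 g.
Cost = 11.83955 g / 1000 × $23.5/kg = $0.28.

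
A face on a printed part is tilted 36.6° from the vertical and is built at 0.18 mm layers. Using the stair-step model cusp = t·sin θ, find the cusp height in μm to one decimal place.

107.3 μm

sin(36.6°) = 0.5962, so cusp = 0.18 × 0.5962 = 0.107316 mm → 107.3 μm.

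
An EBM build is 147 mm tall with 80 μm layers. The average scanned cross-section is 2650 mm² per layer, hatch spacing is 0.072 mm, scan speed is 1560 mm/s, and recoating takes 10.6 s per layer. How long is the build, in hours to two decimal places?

17.46 hours

Layer count = ceil(147 / 0.08) = 1838.
Scan path per layer = 2650 / 0.072 = 36805.6 mm.
Per-layer scan time = 36805.6 / 1560, so 23.5933 s.
Layer cycle = 23.5933 + 10.6 = 34.1933 s.
Total: 1838 × 34.1933 s = 62847.2854 s → 17.46 hours.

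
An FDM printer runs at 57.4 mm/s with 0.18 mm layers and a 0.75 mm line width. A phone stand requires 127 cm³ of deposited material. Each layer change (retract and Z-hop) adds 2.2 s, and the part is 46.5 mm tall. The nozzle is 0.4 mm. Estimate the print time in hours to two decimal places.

Extrusion cross-section = 0.18 × 0.75, so 0.135 mm².
Total extruded path = 127000/0.135 = 940740.7 mm.
Time extruding = 940740.7 / 57.4 = 16389.2 s.
Number of layers: 46.5 / 0.18 → 259 (rounded up).
Layer-change overhead = 259 × 2.2, so 569.8 s.
Altogether 16389.2 + 569.8 = 16959 s, i.e. 4.71 hours.

4.71 hours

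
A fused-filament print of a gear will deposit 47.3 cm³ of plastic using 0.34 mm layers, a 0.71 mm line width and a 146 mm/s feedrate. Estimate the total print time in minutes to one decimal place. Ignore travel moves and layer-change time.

22.4 minutes

Bead cross-section = 0.34 × 0.71 = 0.2414 mm².
Path length: 47300 mm³ / 0.2414 mm² → 195940.3 mm.
Time extruding = 195940.3 / 146, so 1342.1 s.
Converting: 1342.1 s = 22.4 minutes.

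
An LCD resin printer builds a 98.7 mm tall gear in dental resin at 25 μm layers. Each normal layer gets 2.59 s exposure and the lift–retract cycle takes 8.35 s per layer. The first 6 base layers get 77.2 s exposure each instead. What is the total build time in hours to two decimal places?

Number of layers: 98.7 / 0.025 → 3948 (rounded up).
Burn-in layers: 6 × (77.2 + 8.35) → 513.3 s.
Normal layers = 3942 × (2.59 + 8.35) = 43125.48 s.
Total = 513.3 + 43125.48 = 43638.78 s = 12.12 hours.

12.12 hours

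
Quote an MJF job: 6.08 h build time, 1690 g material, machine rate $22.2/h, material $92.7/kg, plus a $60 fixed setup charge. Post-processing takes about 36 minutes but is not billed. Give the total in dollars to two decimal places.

Machine-time cost: 22.2 × 6.08 → $134.976.
Material charge: 92.7 × 1690/1000 → $156.663.
Adding setup: 134.976 + 156.663 + 60 → 351.639 ≈ $351.64.

$351.64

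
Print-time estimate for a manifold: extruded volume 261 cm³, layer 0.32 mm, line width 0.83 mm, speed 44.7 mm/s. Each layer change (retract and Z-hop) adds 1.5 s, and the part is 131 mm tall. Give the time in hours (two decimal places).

6.28 hours

Bead cross-section = 0.32 × 0.83, so 0.2656 mm².
Toolpath length = 261 cm³ / 0.2656 mm² = 261000 / 0.2656 = 982680.7 mm.
Time extruding: 982680.7 / 44.7 → 21983.9 s.
Number of layers: 131 / 0.32 → 410 (rounded up).
Z-hop total: 410 × 1.5 → 615 s.
Total = 21983.9 + 615 = 22598.9 s = 6.28 hours.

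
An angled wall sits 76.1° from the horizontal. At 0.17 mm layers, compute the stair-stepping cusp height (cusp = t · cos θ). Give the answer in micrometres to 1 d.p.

Cusp = layer height × cos(76.1°) = 0.17 × 0.2402 = 0.040834 mm = 40.8 μm.

40.8 μm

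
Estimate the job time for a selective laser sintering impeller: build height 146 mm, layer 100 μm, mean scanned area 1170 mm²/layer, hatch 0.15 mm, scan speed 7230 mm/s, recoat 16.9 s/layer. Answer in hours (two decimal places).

7.29 hours

Layers = ⌈146/0.1⌉ = 1460.
Scan path per layer = 1170 / 0.15 = 7800 mm.
Scan time per layer = 7800 / 7230 = 1.0788 s.
Time per layer = 1.0788 + 16.9, so 17.9788 s.
Build time = 1460 × 17.9788 = 26249.048 s = 7.29 hours.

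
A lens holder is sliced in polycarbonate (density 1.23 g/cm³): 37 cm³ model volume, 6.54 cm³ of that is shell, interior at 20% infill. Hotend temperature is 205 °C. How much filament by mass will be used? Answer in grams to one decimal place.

Volume inside the shell = 37 − 6.54 = 30.46 cm³.
Deposited infill = 0.20 × 30.46 = 6.092 cm³.
Total extruded = 6.54 + 6.092, so 12.632 cm³.
Mass = 12.632 × 1.23 = 15.53736 g.

15.5 g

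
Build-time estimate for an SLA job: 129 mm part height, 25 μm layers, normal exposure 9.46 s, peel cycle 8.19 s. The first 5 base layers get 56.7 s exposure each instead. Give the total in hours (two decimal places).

Layer count = ceil(129 / 0.025) = 5160.
Bottom layers = 5 × (56.7 + 8.19) = 324.45 s.
Remaining layers = 5155 × (9.46 + 8.19), so 90985.75 s.
Total = 324.45 + 90985.75 = 91310.2 s = 25.36 hours.

25.36 hours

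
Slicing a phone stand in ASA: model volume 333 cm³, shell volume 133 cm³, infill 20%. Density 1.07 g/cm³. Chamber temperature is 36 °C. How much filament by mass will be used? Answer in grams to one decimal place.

Infill region: 333 − 133 → 200 cm³.
Infill deposited: 0.20 × 200 → 40 cm³.
Total extruded = 133 + 40, so 173 cm³.
Mass: 173 × 1.07 → 185.11 g.

185.1 g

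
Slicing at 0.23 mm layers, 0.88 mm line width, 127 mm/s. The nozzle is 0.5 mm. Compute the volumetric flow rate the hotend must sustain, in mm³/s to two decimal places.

25.70

Extrusion cross-section = 0.23 × 0.88, so 0.2024 mm².
Volumetric flow = 127 × 0.2024 = 25.70 mm³/s.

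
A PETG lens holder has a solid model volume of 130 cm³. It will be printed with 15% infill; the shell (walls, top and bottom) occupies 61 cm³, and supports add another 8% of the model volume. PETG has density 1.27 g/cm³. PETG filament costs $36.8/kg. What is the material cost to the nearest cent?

$3.82

Infill region = 130 − 61, so 69 cm³.
Deposited infill = 0.15 × 69, so 10.35 cm³.
Support = 0.08 × 130, so 10.4 cm³.
Deposited volume = 61 + 10.35 + 10.4 = 81.75 cm³.
Mass = 81.75 × 1.27 = 103.8225 g.
Cost = 103.8225 g / 1000 × $36.8/kg = $3.82.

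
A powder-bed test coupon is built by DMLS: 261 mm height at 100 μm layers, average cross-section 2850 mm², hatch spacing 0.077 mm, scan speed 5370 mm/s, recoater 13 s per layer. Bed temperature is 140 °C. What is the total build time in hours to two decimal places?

14.42 hours

Layers = ⌈261/0.1⌉ = 2610.
Per-layer scan distance: 2850 / 0.077 → 37013 mm.
Per-layer scan time = 37013 / 5370, so 6.8926 s.
Layer cycle: 6.8926 + 13 → 19.8926 s.
Total: 2610 × 19.8926 s = 51919.686 s → 14.42 hours.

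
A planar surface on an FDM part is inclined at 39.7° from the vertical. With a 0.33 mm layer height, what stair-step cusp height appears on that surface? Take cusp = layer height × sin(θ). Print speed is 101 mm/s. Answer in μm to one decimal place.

210.8 μm

Cusp = layer height × sin(39.7°) = 0.33 × 0.6388 = 0.210804 mm = 210.8 μm.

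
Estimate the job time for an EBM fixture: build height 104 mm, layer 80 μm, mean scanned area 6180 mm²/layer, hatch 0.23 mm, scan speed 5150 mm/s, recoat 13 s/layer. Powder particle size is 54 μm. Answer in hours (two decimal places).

Layers = ⌈104/0.08⌉ = 1300.
Scan path per layer = 6180 / 0.23 = 26869.6 mm.
Per-layer scan time: 26869.6 / 5150 → 5.2174 s.
Layer cycle = 5.2174 + 13 = 18.2174 s.
Build time = 1300 × 18.2174 = 23682.62 s = 6.58 hours.

6.58 hours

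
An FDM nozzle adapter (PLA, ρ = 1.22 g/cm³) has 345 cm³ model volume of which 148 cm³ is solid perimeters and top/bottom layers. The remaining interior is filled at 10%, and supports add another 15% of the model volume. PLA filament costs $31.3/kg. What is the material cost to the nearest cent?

$8.38

Infill region: 345 − 148 → 197 cm³.
Deposited infill = 0.10 × 197, so 19.7 cm³.
Support = 0.15 × 345, so 51.75 cm³.
Deposited volume: 148 + 19.7 + 51.75 → 219.45 cm³.
Mass = 219.45 × 1.22, so 267.729 g.
Cost = 267.729 g / 1000 × $31.3/kg = $8.38.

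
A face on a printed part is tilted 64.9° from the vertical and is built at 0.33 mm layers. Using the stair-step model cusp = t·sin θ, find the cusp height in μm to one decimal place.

298.8 μm

h_c = t·sin θ = 0.33 × 0.9056 = 0.298848 mm (298.8 μm).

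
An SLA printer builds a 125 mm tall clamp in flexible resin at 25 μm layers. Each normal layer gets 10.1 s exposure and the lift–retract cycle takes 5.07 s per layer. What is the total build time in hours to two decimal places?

21.07 hours

Layers = ⌈125/0.025⌉ = 5000.
Per-layer time = 10.1 + 5.07, so 15.17 s.
Total = 5000 × 15.17 = 75850 s = 21.07 hours.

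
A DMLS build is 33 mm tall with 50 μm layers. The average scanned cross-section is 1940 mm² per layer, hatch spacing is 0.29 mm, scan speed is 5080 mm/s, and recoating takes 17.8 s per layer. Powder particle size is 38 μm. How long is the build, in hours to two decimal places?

3.50 hours

Layers = ⌈33/0.05⌉ = 660.
Per-layer scan distance = 1940 / 0.29 = 6689.7 mm.
Scan time per layer: 6689.7 / 5080 → 1.3169 s.
Layer cycle: 1.3169 + 17.8 → 19.1169 s.
Total: 660 × 19.1169 s = 12617.154 s → 3.50 hours.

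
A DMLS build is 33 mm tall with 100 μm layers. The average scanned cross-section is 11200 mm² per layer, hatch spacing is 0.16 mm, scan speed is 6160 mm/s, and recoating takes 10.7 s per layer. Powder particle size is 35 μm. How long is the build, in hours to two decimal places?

Layers = ⌈33/0.1⌉ = 330.
Per-layer scan distance = 11200 / 0.16 = 70000 mm.
Laser time per layer = 70000 / 6160 = 11.3636 s.
Layer cycle = 11.3636 + 10.7, so 22.0636 s.
Build time = 330 × 22.0636 = 7280.988 s = 2.02 hours.

2.02 hours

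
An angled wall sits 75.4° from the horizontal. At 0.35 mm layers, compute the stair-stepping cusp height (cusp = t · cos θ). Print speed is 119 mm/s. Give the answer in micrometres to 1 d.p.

h_c = t·cos θ = 0.35 × 0.2521 = 0.088235 mm (88.2 μm).

88.2 μm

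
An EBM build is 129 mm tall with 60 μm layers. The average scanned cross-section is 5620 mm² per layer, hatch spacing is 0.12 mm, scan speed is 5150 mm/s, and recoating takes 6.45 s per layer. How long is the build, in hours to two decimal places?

9.28 hours

Number of layers: 129 / 0.06 → 2150 (rounded up).
Hatch length per layer = 5620 / 0.12, so 46833.3 mm.
Beam time per layer: 46833.3 / 5150 → 9.0938 s.
Time per layer = 9.0938 + 6.45, so 15.5438 s.
Total: 2150 × 15.5438 s = 33419.17 s → 9.28 hours.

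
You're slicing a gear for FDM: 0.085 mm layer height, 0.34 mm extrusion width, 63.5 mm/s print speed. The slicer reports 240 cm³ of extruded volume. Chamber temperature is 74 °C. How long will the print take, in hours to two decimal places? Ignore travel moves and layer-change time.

36.33 hours

Bead cross-section = 0.085 × 0.34 = 0.0289 mm².
Path length: 240000 mm³ / 0.0289 mm² → 8304498.3 mm.
Print-move time: 8304498.3 / 63.5 → 130779.5 s.
130779.5 s = 36.33 hours.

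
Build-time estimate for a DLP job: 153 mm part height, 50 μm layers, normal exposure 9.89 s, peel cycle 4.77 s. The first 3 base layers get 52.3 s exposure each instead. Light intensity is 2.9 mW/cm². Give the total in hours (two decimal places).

12.50 hours

Layer count = ceil(153 / 0.05) = 3060.
Base layers: 3 × (52.3 + 4.77) → 171.21 s.
Regular layers = 3057 × (9.89 + 4.77) = 44815.62 s.
Sum: 171.21 + 44815.62 = 44986.83 s → 12.50 hours.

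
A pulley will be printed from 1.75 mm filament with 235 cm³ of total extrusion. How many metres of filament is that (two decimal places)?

97.70 m

A = π r² = π × 0.875² = 2.4053 mm².
L = 235000 mm³ / 2.4053 mm² = 97700.91 mm, i.e. 97.70 m.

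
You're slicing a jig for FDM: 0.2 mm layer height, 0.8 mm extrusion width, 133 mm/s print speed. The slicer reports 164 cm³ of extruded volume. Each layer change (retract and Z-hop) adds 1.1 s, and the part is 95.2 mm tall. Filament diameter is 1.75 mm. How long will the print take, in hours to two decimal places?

Bead cross-section = 0.2 × 0.8, so 0.16 mm².
Total extruded path = 164000/0.16 = 1025000 mm.
Time extruding: 1025000 / 133 → 7706.8 s.
Layer count = ceil(95.2 / 0.2) = 476.
Z-hop total = 476 × 1.1 = 523.6 s.
Total = 7706.8 + 523.6 = 8230.4 s = 2.29 hours.

2.29 hours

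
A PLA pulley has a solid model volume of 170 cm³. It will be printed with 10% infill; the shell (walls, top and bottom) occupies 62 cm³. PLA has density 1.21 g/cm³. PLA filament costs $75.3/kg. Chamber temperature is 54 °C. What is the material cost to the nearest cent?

Interior volume = 170 − 62, so 108 cm³.
Deposited infill = 0.10 × 108, so 10.8 cm³.
Total extruded = 62 + 10.8 = 72.8 cm³.
Mass = 72.8 × 1.21 = 88.088 g.
Cost = 88.088 g / 1000 × $75.3/kg = $6.63.

$6.63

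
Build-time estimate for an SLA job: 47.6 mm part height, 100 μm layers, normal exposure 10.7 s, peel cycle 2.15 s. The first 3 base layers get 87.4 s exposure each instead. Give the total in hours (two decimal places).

Layers = ⌈47.6/0.1⌉ = 476.
Bottom layers = 3 × (87.4 + 2.15), so 268.65 s.
Remaining layers = 473 × (10.7 + 2.15), so 6078.05 s.
Sum: 268.65 + 6078.05 = 6346.7 s → 1.76 hours.

1.76 hours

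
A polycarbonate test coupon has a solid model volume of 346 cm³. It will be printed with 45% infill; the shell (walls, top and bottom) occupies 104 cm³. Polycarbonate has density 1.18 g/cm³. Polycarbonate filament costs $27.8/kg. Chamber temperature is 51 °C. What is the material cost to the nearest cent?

Volume inside the shell = 346 − 104, so 242 cm³.
Infill volume = 0.45 × 242, so 108.9 cm³.
Total extruded: 104 + 108.9 → 212.9 cm³.
Mass = 212.9 × 1.18 = 251.222 g.
At $27.8/kg: 251.222/1000 × 27.8 = $6.98.

$6.98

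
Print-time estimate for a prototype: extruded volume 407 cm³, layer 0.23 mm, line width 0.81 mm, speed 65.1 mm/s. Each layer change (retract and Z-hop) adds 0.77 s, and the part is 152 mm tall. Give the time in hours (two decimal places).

Extrusion cross-section = 0.23 × 0.81 = 0.1863 mm².
Total extruded path = 407000/0.1863 = 2184648.4 mm.
Print-move time = 2184648.4 / 65.1 = 33558.3 s.
Layer count = ceil(152 / 0.23) = 661.
Non-print overhead = 661 × 0.77 = 508.97 s.
Altogether 33558.3 + 508.97 = 34067.27 s, i.e. 9.46 hours.

9.46 hours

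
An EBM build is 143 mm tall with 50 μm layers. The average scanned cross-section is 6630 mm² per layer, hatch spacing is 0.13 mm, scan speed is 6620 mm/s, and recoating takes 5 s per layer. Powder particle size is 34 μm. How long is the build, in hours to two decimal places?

10.09 hours

Layer count = ceil(143 / 0.05) = 2860.
Per-layer scan distance = 6630 / 0.13 = 51000 mm.
Per-layer scan time = 51000 / 6620 = 7.7039 s.
Time per layer = 7.7039 + 5, so 12.7039 s.
Build time = 2860 × 12.7039 = 36333.154 s = 10.09 hours.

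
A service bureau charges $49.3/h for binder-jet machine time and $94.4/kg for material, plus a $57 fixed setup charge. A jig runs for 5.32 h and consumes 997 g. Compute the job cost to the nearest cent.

$413.39

Machine cost: 49.3 × 5.32 → $262.276.
Feedstock cost = 94.4 × 997/1000 = $94.1168.
Total = 262.276 + 94.1168 + 57 = 413.3928 ≈ $413.39.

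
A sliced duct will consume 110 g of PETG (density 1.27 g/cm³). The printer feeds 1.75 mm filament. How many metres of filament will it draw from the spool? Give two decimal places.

Volume = 110 g / 1.27 g·cm⁻³ = 86.6142 cm³ = 86614.2 mm³.
Filament cross-section = π × (1.75/2)² = 2.4053 mm².
L = V/A = 86614.2/2.4053 = 36009.73 mm → 36.01 m.

36.01 m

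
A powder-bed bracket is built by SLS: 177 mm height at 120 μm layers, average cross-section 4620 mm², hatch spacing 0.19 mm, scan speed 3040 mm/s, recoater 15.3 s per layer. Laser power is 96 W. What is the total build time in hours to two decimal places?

9.55 hours

Layers = ⌈177/0.12⌉ = 1475.
Per-layer scan distance = 4620 / 0.19 = 24315.8 mm.
Scan time per layer: 24315.8 / 3040 → 7.9986 s.
Per-layer time = 7.9986 + 15.3, so 23.2986 s.
Build time = 1475 × 23.2986 = 34365.435 s = 9.55 hours.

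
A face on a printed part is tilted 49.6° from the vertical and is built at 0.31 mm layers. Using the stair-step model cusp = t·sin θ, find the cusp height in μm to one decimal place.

Cusp = layer height × sin(49.6°) = 0.31 × 0.7615 = 0.236065 mm = 236.1 μm.

236.1 μm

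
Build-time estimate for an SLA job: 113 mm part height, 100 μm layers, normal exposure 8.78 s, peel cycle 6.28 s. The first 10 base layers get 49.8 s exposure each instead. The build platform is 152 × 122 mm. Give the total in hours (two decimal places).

4.84 hours

Layers = ⌈113/0.1⌉ = 1130.
Bottom layers: 10 × (49.8 + 6.28) → 560.8 s.
Regular layers: 1120 × (8.78 + 6.28) → 16867.2 s.
Sum: 560.8 + 16867.2 = 17428 s → 4.84 hours.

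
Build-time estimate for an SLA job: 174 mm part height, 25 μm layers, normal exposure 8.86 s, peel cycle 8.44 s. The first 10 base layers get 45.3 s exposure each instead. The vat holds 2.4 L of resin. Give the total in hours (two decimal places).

Layer count = ceil(174 / 0.025) = 6960.
Bottom layers: 10 × (45.3 + 8.44) → 537.4 s.
Normal layers = 6950 × (8.86 + 8.44), so 120235 s.
Total = 537.4 + 120235 = 120772.4 s = 33.55 hours.

33.55 hours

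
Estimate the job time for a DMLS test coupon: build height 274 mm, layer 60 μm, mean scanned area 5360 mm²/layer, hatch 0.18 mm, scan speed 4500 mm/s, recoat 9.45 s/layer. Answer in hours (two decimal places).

Layer count = ceil(274 / 0.06) = 4567.
Hatch length per layer = 5360 / 0.18, so 29777.8 mm.
Scan time per layer = 29777.8 / 4500, so 6.6173 s.
Per-layer time: 6.6173 + 9.45 → 16.0673 s.
4567 layers × 16.0673 s/layer = 73379.3591 s, i.e. 20.38 hours.

20.38 hours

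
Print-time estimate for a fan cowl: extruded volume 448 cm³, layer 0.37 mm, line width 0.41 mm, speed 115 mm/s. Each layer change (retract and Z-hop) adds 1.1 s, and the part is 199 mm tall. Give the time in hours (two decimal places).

7.30 hours

Extrusion cross-section = 0.37 × 0.41, so 0.1517 mm².
Path length: 448000 mm³ / 0.1517 mm² → 2953197.1 mm.
Time extruding = 2953197.1 / 115 = 25680 s.
Layer count = ceil(199 / 0.37) = 538.
Non-print overhead: 538 × 1.1 → 591.8 s.
Total = 25680 + 591.8 = 26271.8 s = 7.30 hours.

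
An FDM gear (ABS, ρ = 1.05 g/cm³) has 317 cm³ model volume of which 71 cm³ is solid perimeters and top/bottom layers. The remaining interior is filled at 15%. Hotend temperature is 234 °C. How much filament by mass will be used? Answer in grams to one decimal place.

Interior volume = 317 − 71 = 246 cm³.
Deposited infill: 0.15 × 246 → 36.9 cm³.
Total extruded = 71 + 36.9 = 107.9 cm³.
Mass: 107.9 × 1.05 → 113.295 g.

113.3 g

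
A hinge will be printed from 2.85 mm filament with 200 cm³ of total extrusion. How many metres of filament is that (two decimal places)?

31.35 m

Filament cross-section = π × (2.85/2)² = 6.3794 mm².
L = 200000 mm³ / 6.3794 mm² = 31350.91 mm, i.e. 31.35 m.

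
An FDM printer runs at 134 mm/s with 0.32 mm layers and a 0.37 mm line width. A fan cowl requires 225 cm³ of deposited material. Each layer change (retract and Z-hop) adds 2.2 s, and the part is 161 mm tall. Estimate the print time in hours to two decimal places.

Bead cross-section = 0.32 × 0.37 = 0.1184 mm².
Total extruded path = 225000/0.1184 = 1900337.8 mm.
Print-move time: 1900337.8 / 134 → 14181.6 s.
Number of layers: 161 / 0.32 → 504 (rounded up).
Non-print overhead = 504 × 2.2 = 1108.8 s.
Total = 14181.6 + 1108.8 = 15290.4 s = 4.25 hours.

4.25 hours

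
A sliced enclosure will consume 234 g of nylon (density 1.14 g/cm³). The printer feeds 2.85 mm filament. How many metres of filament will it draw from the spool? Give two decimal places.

32.18 m

Volume = 234 g / 1.14 g·cm⁻³ = 205.2632 cm³ = 205263.2 mm³.
Filament cross-section = π × (2.85/2)² = 6.3794 mm².
L = V/A = 205263.2/6.3794 = 32175.94 mm → 32.18 m.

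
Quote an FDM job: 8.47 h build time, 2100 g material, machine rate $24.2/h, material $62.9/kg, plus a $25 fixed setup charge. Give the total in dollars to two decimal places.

$362.06

Machine-time cost = 24.2 × 8.47 = $204.974.
Feedstock cost = 62.9 × 2100/1000, so $132.09.
Total = 204.974 + 132.09 + 25 = 362.064 ≈ $362.06.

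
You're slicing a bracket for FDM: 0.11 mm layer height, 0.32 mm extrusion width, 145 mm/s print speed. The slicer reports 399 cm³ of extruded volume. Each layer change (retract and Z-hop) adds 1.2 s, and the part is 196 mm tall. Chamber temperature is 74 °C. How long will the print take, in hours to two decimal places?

22.31 hours

Extrusion cross-section = 0.11 × 0.32 = 0.0352 mm².
Path length: 399000 mm³ / 0.0352 mm² → 11335227.3 mm.
Time extruding = 11335227.3 / 145, so 78174 s.
Layers = ⌈196/0.11⌉ = 1782.
Layer-change overhead = 1782 × 1.2, so 2138.4 s.
Altogether 78174 + 2138.4 = 80312.4 s, i.e. 22.31 hours.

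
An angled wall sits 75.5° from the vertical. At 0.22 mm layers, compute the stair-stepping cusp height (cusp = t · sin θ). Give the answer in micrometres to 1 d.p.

213.0 μm

h_c = t·sin θ = 0.22 × 0.9681 = 0.212982 mm (213.0 μm).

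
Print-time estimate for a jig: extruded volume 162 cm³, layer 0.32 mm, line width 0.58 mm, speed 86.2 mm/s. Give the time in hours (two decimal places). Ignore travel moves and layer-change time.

Line area: 0.32 × 0.58 → 0.1856 mm².
Toolpath length = 162 cm³ / 0.1856 mm² = 162000 / 0.1856 = 872844.8 mm.
Print-move time = 872844.8 / 86.2, so 10125.8 s.
In the requested units: 10125.8 s = 2.81 hours.

2.81 hours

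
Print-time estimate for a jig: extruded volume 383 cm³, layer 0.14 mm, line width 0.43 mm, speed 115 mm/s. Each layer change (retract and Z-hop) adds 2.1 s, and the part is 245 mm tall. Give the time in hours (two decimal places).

Line area = 0.14 × 0.43 = 0.0602 mm².
Toolpath length = 383 cm³ / 0.0602 mm² = 383000 / 0.0602 = 6362126.2 mm.
Extrusion time = 6362126.2 / 115, so 55322.8 s.
Layer count = ceil(245 / 0.14) = 1750.
Non-print overhead: 1750 × 2.1 → 3675 s.
Total = 55322.8 + 3675 = 58997.8 s = 16.39 hours.

16.39 hours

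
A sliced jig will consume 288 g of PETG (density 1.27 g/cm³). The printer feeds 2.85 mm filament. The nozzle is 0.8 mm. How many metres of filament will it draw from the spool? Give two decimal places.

35.55 m

Volume = 288 g / 1.27 g·cm⁻³ = 226.7717 cm³ = 226771.7 mm³.
Cross-section of 2.85 mm filament: π·(2.85/2)² = 6.3794 mm².
Length = 226771.7 / 6.3794 = 35547.5 mm = 35.55 m.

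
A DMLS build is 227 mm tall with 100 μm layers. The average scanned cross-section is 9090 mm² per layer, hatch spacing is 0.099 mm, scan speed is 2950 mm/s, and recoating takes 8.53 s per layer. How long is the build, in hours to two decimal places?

Layers = ⌈227/0.1⌉ = 2270.
Scan path per layer = 9090 / 0.099 = 91818.2 mm.
Laser time per layer: 91818.2 / 2950 → 31.1248 s.
Time per layer = 31.1248 + 8.53, so 39.6548 s.
Total: 2270 × 39.6548 s = 90016.396 s → 25.00 hours.

25.00 hours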